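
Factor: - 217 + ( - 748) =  - 5^1*  193^1= - 965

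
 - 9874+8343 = - 1531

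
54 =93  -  39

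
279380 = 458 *610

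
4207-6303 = -2096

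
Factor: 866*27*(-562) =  - 13140684= - 2^2*3^3*281^1*433^1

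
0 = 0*6026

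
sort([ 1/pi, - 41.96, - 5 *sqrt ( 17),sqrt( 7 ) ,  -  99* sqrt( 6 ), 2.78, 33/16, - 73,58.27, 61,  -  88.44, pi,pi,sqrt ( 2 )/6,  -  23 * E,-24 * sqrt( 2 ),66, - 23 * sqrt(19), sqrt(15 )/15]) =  [-99*sqrt( 6 ), - 23*sqrt( 19) , - 88.44, - 73, - 23 * E, - 41.96, - 24* sqrt( 2), - 5*sqrt( 17 ), sqrt (2)/6, sqrt (15 )/15,  1/pi, 33/16, sqrt( 7) , 2.78, pi,pi,58.27, 61, 66]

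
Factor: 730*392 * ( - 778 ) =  - 222632480= - 2^5 * 5^1*7^2*73^1 * 389^1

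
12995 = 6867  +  6128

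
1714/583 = 1714/583 = 2.94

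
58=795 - 737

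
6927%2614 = 1699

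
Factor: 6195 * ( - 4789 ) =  - 3^1*5^1*7^1*59^1* 4789^1 = -29667855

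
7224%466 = 234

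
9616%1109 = 744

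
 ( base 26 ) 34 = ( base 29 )2o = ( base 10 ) 82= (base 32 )2i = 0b1010010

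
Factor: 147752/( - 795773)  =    -  184/991  =  - 2^3*23^1* 991^( - 1)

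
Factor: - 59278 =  - 2^1*107^1*277^1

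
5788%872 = 556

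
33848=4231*8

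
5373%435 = 153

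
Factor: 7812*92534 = 2^3*3^2*7^1*13^1 * 31^1 *3559^1   =  722875608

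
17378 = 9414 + 7964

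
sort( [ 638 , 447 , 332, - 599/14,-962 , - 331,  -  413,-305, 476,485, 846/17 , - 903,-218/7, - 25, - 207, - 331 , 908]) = [ - 962, - 903, - 413, - 331 , - 331, - 305,-207, - 599/14, - 218/7, - 25, 846/17, 332,447, 476, 485 , 638 , 908] 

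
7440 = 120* 62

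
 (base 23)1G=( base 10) 39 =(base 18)23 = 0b100111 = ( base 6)103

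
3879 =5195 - 1316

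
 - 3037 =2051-5088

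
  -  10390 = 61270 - 71660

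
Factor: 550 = 2^1* 5^2*11^1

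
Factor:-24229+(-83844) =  - 7^1 *15439^1= -  108073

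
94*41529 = 3903726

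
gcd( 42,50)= 2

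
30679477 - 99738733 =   -  69059256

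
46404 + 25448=71852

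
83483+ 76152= 159635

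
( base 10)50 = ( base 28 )1M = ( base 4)302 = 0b110010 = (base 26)1O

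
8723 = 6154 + 2569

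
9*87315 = 785835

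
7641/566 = 27/2=13.50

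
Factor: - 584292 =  - 2^2*3^1* 23^1*29^1*73^1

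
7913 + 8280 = 16193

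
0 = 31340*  0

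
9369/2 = 9369/2 = 4684.50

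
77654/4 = 19413  +  1/2 = 19413.50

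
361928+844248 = 1206176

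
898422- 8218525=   -  7320103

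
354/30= 59/5 = 11.80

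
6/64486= 3/32243 = 0.00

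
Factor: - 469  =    -  7^1*67^1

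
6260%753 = 236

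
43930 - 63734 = -19804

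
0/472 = 0=0.00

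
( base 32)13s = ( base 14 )5c0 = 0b10001111100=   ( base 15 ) 518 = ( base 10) 1148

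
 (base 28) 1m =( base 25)20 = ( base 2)110010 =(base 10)50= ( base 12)42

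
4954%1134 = 418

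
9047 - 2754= 6293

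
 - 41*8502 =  - 348582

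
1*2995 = 2995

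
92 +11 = 103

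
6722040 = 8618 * 780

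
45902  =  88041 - 42139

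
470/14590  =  47/1459 = 0.03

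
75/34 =2 + 7/34 = 2.21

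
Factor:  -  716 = -2^2*179^1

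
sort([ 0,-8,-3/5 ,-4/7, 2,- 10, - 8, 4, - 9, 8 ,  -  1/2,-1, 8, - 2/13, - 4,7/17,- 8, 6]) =[ - 10,-9, - 8, - 8, - 8,  -  4,  -  1, - 3/5, - 4/7,  -  1/2,  -  2/13, 0,  7/17 , 2,  4,6, 8, 8]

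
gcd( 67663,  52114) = 71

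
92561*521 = 48224281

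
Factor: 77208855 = 3^1*5^1*251^1*20507^1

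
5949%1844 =417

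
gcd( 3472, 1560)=8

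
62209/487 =62209/487 = 127.74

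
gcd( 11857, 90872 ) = 1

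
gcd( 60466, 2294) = 2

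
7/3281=7/3281 = 0.00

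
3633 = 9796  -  6163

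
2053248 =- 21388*(-96)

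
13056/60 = 217 + 3/5  =  217.60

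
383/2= 383/2 = 191.50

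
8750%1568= 910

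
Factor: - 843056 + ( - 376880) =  - 1219936 = - 2^5*67^1*569^1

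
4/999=4/999 = 0.00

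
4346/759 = 4346/759 = 5.73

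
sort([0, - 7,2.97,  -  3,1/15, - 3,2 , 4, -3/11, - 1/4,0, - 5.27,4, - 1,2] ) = [ - 7,  -  5.27, - 3,  -  3, - 1, - 3/11,-1/4 , 0,0 , 1/15,2  ,  2, 2.97, 4,4]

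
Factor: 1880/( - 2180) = -2^1 * 47^1*109^ ( - 1 ) = -94/109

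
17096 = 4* 4274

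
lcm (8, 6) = 24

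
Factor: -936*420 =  - 2^5 * 3^3 * 5^1*7^1*13^1= - 393120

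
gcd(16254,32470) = 2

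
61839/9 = 6871= 6871.00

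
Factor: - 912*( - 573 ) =522576 =2^4 * 3^2*19^1*191^1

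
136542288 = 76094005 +60448283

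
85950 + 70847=156797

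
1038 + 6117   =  7155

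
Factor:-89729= - 53^1*1693^1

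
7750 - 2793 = 4957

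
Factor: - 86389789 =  -19^1*4546831^1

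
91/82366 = 91/82366 = 0.00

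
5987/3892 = 1+2095/3892 = 1.54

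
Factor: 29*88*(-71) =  - 181192=-2^3 * 11^1*29^1*71^1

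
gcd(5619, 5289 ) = 3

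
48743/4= 12185 + 3/4=12185.75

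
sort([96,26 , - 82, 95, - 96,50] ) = [- 96,-82,26, 50,95 , 96]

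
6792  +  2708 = 9500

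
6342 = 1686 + 4656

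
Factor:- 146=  - 2^1* 73^1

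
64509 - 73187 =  - 8678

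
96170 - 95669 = 501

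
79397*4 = 317588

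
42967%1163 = 1099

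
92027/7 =92027/7 = 13146.71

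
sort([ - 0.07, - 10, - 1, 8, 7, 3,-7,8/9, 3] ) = [ - 10, - 7,  -  1, - 0.07, 8/9, 3,  3,7,8 ]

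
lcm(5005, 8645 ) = 95095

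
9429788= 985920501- 976490713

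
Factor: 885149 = 41^1*21589^1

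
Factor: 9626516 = 2^2*2406629^1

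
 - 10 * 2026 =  - 20260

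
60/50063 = 60/50063 = 0.00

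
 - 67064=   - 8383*8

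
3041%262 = 159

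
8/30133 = 8/30133 = 0.00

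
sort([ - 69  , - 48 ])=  [ - 69, - 48] 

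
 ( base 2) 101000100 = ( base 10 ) 324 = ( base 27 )c0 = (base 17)121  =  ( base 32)a4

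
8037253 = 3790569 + 4246684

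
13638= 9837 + 3801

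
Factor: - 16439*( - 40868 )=2^2*17^2 * 601^1*967^1 = 671829052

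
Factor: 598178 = 2^1*7^1* 42727^1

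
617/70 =617/70 = 8.81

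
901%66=43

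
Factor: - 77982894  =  - 2^1*3^2*11^1*393853^1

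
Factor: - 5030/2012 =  - 5/2 = - 2^( - 1)*5^1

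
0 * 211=0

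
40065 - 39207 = 858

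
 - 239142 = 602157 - 841299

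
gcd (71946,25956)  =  126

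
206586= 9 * 22954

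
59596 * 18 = 1072728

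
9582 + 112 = 9694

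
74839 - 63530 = 11309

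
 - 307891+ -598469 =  - 906360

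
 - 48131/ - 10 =4813 + 1/10=4813.10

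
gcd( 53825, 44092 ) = 1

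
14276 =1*14276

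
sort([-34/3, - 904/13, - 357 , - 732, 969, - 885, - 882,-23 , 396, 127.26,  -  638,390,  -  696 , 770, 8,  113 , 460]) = [ - 885, - 882 , - 732, - 696, - 638, - 357, - 904/13, - 23, - 34/3,8,113,127.26, 390,396, 460 , 770,969]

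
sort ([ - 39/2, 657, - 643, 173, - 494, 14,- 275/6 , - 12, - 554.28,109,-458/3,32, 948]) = [- 643, - 554.28,-494, - 458/3,  -  275/6, - 39/2, - 12,  14,32,109, 173, 657,948 ]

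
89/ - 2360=-89/2360= - 0.04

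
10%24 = 10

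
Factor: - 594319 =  - 11^1*97^1 * 557^1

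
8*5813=46504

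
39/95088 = 13/31696 = 0.00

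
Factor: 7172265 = 3^1*5^1*37^1 * 12923^1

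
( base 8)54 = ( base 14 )32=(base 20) 24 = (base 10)44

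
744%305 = 134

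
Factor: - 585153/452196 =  - 823/636=   -2^( - 2)*3^( - 1 )*53^(-1)*823^1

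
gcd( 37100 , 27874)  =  14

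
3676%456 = 28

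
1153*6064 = 6991792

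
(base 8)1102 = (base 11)486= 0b1001000010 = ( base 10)578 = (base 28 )ki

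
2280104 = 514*4436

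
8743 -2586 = 6157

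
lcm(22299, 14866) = 44598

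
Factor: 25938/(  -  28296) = - 2^( - 2)*  3^(-1 )* 11^1 = -11/12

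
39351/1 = 39351 =39351.00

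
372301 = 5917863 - 5545562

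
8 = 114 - 106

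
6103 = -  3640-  - 9743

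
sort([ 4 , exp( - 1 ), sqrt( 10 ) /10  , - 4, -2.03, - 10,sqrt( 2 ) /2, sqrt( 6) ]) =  [-10, - 4,-2.03,sqrt ( 10 ) /10, exp( - 1),sqrt( 2 )/2,sqrt( 6),4 ] 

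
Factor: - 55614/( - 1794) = 31^1= 31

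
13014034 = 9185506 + 3828528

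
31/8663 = 31/8663 =0.00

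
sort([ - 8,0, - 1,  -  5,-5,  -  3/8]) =[ - 8, - 5, - 5,-1 ,- 3/8,  0]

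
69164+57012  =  126176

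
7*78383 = 548681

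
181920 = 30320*6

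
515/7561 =515/7561 = 0.07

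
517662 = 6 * 86277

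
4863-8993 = -4130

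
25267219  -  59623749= - 34356530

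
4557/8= 569 + 5/8= 569.62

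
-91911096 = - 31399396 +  - 60511700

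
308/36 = 8+ 5/9 = 8.56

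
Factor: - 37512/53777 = -2^3 * 3^2 * 521^1* 53777^ (-1)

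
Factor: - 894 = -2^1 * 3^1 *149^1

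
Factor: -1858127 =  - 53^1*35059^1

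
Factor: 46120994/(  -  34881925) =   -  2^1*5^(-2)*13^ ( - 1 ) * 29^( - 1)*31^1* 479^1* 1553^1* 3701^(-1)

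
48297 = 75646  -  27349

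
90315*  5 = 451575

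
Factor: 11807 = 11807^1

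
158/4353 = 158/4353 = 0.04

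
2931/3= 977  =  977.00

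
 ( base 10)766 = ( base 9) 1041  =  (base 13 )46C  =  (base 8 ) 1376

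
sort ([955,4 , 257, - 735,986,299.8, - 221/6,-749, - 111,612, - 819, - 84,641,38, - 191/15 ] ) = [ - 819, - 749, - 735, - 111, - 84, - 221/6, - 191/15 , 4,38, 257,299.8,612,641,955,986]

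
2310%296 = 238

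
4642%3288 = 1354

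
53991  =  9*5999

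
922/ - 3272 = - 461/1636 = - 0.28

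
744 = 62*12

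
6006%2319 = 1368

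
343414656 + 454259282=797673938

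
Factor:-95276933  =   - 1871^1*50923^1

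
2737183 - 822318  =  1914865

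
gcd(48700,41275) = 25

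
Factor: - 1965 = - 3^1 * 5^1*131^1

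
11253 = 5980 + 5273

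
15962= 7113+8849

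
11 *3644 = 40084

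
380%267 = 113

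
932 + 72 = 1004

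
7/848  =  7/848= 0.01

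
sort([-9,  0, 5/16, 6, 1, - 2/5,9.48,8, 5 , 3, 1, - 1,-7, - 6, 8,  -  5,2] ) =[ - 9, - 7, - 6, - 5 ,- 1, - 2/5, 0, 5/16, 1,1, 2,3,5,6, 8 , 8, 9.48] 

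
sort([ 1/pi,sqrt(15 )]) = [1/pi,sqrt ( 15)] 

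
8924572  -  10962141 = -2037569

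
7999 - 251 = 7748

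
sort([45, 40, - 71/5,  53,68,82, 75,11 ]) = [  -  71/5, 11,40,45, 53,68, 75,82 ] 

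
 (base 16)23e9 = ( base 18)1a6d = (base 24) FN1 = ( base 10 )9193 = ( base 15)2ACD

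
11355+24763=36118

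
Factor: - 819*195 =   -  159705=- 3^3*5^1*7^1*13^2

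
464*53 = 24592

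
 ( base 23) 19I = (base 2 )1011110010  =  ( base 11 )626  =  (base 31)oa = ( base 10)754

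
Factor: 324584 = 2^3*13^1*3121^1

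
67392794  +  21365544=88758338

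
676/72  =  9 + 7/18  =  9.39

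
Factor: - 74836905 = -3^1*5^1 * 11^1*13^1*139^1 * 251^1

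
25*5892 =147300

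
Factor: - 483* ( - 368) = 2^4*3^1*7^1*23^2 = 177744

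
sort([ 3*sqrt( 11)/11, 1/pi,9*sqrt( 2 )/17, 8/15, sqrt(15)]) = [ 1/pi, 8/15, 9* sqrt(2 ) /17, 3*sqrt (11)/11 , sqrt(15 ) ]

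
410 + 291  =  701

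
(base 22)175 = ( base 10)643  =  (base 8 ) 1203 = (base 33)JG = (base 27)nm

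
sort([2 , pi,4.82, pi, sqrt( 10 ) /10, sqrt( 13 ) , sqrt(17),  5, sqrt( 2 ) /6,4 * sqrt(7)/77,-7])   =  [ - 7,4*sqrt (7 )/77, sqrt(2)/6, sqrt (10 ) /10, 2,pi,pi, sqrt( 13), sqrt (17),4.82, 5 ] 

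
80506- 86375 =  - 5869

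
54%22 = 10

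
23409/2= 11704+1/2 = 11704.50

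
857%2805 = 857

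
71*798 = 56658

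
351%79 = 35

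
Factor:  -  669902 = -2^1 * 17^2*19^1*61^1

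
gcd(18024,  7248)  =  24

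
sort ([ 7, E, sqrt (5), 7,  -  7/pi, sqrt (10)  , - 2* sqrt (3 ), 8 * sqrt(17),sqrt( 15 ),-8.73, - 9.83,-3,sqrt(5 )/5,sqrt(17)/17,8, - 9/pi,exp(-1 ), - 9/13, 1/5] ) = [  -  9.83, - 8.73,-2*sqrt( 3 ), - 3,-9/pi,  -  7/pi, - 9/13, 1/5 , sqrt( 17)/17, exp( - 1 ),sqrt (5) /5 , sqrt( 5) , E, sqrt( 10), sqrt( 15) , 7, 7,  8,  8*sqrt(17 )] 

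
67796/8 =8474 + 1/2 = 8474.50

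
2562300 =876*2925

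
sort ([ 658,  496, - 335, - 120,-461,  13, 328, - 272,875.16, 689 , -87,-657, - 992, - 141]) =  [ - 992,-657, - 461, - 335,  -  272, - 141 , -120, - 87,  13, 328,  496, 658,  689, 875.16]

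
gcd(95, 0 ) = 95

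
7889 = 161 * 49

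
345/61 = 5+ 40/61  =  5.66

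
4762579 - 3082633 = 1679946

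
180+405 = 585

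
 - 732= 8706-9438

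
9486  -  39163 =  - 29677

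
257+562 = 819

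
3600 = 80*45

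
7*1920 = 13440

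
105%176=105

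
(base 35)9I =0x14d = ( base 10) 333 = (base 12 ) 239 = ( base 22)f3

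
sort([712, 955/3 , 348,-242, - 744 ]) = [ -744, - 242, 955/3,348, 712 ] 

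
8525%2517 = 974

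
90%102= 90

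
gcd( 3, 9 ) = 3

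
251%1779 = 251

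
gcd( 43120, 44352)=1232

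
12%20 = 12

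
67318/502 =33659/251 = 134.10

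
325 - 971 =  - 646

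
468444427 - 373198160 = 95246267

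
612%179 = 75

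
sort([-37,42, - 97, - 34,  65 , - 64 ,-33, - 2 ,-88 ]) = [- 97, - 88,- 64, - 37,- 34,  -  33,  -  2,42, 65]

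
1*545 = 545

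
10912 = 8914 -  - 1998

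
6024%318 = 300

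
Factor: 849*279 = 3^3 *31^1*283^1 = 236871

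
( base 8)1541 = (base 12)601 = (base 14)45b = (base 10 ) 865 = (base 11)717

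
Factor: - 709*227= - 227^1*709^1 = - 160943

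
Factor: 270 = 2^1 * 3^3 * 5^1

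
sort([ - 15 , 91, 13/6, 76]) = [- 15, 13/6, 76, 91 ]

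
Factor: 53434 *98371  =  5256356014=2^1 * 7^1*13^1*23^1*47^1*26717^1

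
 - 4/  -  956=1/239 = 0.00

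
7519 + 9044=16563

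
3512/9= 390+2/9 = 390.22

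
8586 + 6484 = 15070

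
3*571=1713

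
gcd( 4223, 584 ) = 1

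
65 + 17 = 82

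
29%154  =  29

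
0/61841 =0 = 0.00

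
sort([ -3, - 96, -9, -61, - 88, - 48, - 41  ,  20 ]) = [ - 96, - 88, - 61, - 48,-41, - 9,  -  3,20 ] 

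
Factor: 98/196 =2^(-1) = 1/2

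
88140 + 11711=99851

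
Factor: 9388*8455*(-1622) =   -  128747125880= -2^3*5^1*19^1*89^1*811^1*2347^1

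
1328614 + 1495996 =2824610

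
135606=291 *466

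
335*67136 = 22490560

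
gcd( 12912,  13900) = 4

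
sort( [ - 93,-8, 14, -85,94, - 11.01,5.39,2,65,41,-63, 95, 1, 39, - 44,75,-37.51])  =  [-93, - 85, - 63,-44,-37.51, - 11.01,  -  8,1,2, 5.39, 14,39,41,65,75, 94,95 ] 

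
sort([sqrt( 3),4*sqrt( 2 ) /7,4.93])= [ 4 * sqrt( 2)/7,sqrt( 3 ),4.93]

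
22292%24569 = 22292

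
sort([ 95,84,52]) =[ 52, 84,95]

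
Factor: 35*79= 2765 = 5^1 * 7^1*79^1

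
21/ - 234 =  - 1 + 71/78 =- 0.09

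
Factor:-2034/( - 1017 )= 2^1 = 2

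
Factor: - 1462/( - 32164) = 2^( - 1 )*11^( - 1 ) = 1/22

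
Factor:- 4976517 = -3^1 * 7^1*13^1 * 18229^1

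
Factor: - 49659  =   -3^1*16553^1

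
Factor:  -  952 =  - 2^3*7^1*17^1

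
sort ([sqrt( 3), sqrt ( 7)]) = [sqrt( 3),sqrt(7 )]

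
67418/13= 5186= 5186.00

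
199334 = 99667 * 2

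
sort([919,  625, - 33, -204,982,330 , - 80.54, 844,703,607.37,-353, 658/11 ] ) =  [ - 353,-204,-80.54, - 33,  658/11,330,607.37, 625, 703, 844,919, 982 ]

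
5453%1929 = 1595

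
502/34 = 251/17  =  14.76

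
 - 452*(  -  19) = 8588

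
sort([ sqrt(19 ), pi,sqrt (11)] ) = [ pi,sqrt( 11), sqrt(19)]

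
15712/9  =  15712/9= 1745.78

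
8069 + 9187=17256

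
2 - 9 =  - 7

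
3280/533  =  80/13 = 6.15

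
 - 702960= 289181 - 992141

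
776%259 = 258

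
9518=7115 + 2403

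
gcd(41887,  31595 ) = 1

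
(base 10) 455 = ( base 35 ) D0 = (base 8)707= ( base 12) 31b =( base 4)13013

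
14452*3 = 43356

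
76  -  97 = - 21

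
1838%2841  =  1838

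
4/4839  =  4/4839  =  0.00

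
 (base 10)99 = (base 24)43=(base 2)1100011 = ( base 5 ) 344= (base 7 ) 201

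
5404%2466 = 472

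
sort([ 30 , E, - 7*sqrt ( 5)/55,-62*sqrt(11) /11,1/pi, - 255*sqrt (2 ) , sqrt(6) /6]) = [ - 255 * sqrt( 2 ), - 62*  sqrt( 11)/11,-7*sqrt( 5)/55,  1/pi,sqrt(6 )/6,E,30]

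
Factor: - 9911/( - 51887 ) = 17^1*89^( - 1) = 17/89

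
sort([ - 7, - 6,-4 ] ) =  [  -  7  , - 6  , - 4]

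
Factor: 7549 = 7549^1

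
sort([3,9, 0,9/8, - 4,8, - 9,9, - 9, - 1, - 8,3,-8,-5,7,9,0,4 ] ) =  [ - 9, - 9, - 8, - 8, - 5 , - 4, - 1,0,0,9/8,3 , 3,4,7,8,9, 9,9 ]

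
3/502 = 3/502= 0.01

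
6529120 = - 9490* ( - 688)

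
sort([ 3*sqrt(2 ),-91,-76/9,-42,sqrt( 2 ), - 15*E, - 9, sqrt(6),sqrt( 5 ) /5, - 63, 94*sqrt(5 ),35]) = [ - 91 , - 63, - 42,-15*E, - 9,-76/9, sqrt( 5)/5,sqrt ( 2),sqrt( 6 ), 3*sqrt (2),35,94 * sqrt ( 5) ]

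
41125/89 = 41125/89 = 462.08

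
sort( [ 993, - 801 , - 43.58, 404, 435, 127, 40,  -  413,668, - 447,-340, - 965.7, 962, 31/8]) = [ - 965.7, - 801, - 447,  -  413,-340, - 43.58,31/8, 40, 127 , 404,435, 668 , 962, 993]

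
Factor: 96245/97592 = 2^( - 3) * 5^1*11^( - 1)*1109^( - 1 )*19249^1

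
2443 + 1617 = 4060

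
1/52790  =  1/52790 = 0.00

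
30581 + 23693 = 54274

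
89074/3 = 29691 + 1/3 = 29691.33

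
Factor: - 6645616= - 2^4*313^1*1327^1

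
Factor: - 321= - 3^1 *107^1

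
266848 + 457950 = 724798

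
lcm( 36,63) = 252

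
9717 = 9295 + 422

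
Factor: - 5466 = -2^1*3^1*911^1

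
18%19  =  18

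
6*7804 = 46824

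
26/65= 2/5 = 0.40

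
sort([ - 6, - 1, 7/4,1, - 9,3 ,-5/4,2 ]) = [ - 9, - 6, - 5/4, - 1, 1,7/4, 2, 3 ] 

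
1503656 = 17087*88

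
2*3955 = 7910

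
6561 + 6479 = 13040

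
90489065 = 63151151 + 27337914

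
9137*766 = 6998942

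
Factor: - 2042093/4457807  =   - 29^1*41^( - 1) * 67^1*1051^1*108727^( - 1)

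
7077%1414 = 7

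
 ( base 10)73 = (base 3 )2201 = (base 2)1001001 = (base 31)2b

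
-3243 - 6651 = -9894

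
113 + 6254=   6367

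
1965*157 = 308505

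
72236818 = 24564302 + 47672516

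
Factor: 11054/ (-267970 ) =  - 5^( - 1)*127^( - 1)*211^( - 1 ) * 5527^1=- 5527/133985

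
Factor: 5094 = 2^1*3^2*283^1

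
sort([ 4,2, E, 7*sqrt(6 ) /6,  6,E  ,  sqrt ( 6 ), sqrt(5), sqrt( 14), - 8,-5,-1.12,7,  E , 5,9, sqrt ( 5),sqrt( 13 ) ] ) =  [ - 8, - 5, - 1.12, 2 , sqrt(5),sqrt(5),sqrt(6),  E, E,  E,  7*sqrt(6 )/6,sqrt(13),sqrt( 14), 4, 5 , 6,7,9]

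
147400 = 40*3685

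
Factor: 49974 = 2^1*3^1*8329^1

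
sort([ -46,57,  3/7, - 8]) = [ - 46, - 8, 3/7, 57]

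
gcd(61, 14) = 1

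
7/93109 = 7/93109 = 0.00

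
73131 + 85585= 158716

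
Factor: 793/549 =13/9  =  3^(- 2 )*13^1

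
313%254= 59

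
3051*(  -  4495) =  - 13714245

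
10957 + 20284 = 31241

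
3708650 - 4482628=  - 773978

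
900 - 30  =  870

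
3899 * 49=191051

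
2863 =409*7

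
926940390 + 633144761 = 1560085151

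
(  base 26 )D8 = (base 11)295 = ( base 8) 532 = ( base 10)346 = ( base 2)101011010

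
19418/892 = 9709/446 = 21.77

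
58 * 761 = 44138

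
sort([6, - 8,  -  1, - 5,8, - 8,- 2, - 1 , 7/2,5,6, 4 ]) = [-8,-8,-5, - 2,  -  1 , - 1 , 7/2, 4,5,6, 6,8 ]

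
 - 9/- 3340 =9/3340 = 0.00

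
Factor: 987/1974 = 1/2 =2^ ( - 1)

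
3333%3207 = 126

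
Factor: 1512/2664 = 21/37=3^1*7^1*37^(-1)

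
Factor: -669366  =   - 2^1 * 3^2*41^1 * 907^1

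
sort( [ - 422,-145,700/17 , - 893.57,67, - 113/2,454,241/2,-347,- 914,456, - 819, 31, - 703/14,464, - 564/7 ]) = [ - 914 ,  -  893.57 , - 819, - 422, - 347, - 145, - 564/7,- 113/2, - 703/14,31,700/17,67,241/2, 454,456,464]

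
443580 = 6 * 73930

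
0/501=0 = 0.00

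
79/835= 79/835 = 0.09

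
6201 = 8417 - 2216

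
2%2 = 0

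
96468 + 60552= 157020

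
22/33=2/3 =0.67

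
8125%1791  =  961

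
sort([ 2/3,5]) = [ 2/3, 5 ]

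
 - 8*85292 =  - 682336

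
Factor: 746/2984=2^( - 2) = 1/4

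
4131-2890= 1241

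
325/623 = 325/623= 0.52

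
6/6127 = 6/6127  =  0.00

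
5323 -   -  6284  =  11607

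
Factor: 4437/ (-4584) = - 2^( - 3) *3^1*17^1*29^1*191^ ( - 1) = - 1479/1528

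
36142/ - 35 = -1033+13/35=- 1032.63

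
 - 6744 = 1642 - 8386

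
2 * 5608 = 11216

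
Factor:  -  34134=  -  2^1*3^1*5689^1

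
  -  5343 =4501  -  9844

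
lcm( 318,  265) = 1590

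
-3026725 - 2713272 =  - 5739997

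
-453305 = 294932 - 748237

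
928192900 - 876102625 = 52090275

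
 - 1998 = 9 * (- 222)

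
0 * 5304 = 0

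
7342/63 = 116 + 34/63 = 116.54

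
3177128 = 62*51244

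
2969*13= 38597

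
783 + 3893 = 4676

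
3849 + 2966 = 6815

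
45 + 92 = 137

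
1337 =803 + 534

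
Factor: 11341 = 11^1*1031^1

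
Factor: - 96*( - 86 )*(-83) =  - 2^6 * 3^1* 43^1*83^1 = - 685248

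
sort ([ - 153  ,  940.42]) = [ - 153,940.42 ] 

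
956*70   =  66920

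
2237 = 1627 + 610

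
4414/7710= 2207/3855 = 0.57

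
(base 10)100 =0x64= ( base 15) 6A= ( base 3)10201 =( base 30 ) 3a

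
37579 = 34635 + 2944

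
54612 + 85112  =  139724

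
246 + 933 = 1179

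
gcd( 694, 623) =1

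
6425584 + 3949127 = 10374711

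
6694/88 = 3347/44 = 76.07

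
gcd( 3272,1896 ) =8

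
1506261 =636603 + 869658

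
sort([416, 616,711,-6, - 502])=[ - 502, - 6,416 , 616, 711]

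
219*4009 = 877971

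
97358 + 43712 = 141070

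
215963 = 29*7447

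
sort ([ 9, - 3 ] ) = [ - 3,9] 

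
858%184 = 122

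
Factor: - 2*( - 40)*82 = 6560 = 2^5*5^1 * 41^1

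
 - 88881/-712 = 88881/712 = 124.83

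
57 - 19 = 38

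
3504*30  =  105120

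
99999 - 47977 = 52022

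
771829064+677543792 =1449372856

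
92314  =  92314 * 1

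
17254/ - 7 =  - 2465 + 1/7 = - 2464.86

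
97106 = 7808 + 89298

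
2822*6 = 16932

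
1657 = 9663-8006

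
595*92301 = 54919095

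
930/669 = 1 + 87/223 = 1.39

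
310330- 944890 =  - 634560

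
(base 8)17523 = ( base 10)8019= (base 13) 385B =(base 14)2CCB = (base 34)6vt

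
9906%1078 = 204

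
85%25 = 10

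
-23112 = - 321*72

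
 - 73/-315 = 73/315 =0.23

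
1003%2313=1003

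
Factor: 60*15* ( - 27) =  - 2^2 * 3^5*5^2=- 24300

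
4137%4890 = 4137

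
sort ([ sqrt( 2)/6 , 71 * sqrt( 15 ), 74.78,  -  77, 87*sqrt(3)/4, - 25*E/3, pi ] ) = [ - 77, - 25*E/3,  sqrt( 2 )/6, pi, 87*sqrt( 3 ) /4,74.78, 71*sqrt( 15) ]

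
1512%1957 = 1512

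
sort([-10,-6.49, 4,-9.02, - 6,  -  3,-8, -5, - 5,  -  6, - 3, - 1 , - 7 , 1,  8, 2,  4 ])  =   [ -10,-9.02,-8, - 7 , - 6.49, - 6,  -  6, - 5 ,-5, - 3, - 3, - 1,1, 2, 4 , 4, 8] 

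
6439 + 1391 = 7830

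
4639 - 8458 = -3819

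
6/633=2/211 = 0.01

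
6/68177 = 6/68177  =  0.00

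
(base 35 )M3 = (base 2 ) 1100000101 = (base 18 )26H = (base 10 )773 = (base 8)1405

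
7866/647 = 7866/647= 12.16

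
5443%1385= 1288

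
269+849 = 1118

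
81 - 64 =17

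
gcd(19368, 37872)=72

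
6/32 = 3/16 = 0.19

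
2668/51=52+16/51 = 52.31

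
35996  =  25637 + 10359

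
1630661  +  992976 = 2623637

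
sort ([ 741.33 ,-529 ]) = [ - 529,741.33 ]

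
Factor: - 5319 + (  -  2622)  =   - 7941 = - 3^1*2647^1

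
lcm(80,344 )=3440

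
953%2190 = 953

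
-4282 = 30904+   -  35186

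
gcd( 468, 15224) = 4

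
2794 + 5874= 8668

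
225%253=225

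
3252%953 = 393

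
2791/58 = 2791/58 = 48.12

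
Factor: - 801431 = -17^1*47143^1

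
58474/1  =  58474 = 58474.00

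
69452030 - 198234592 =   -  128782562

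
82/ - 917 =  -1 + 835/917 = - 0.09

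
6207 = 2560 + 3647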